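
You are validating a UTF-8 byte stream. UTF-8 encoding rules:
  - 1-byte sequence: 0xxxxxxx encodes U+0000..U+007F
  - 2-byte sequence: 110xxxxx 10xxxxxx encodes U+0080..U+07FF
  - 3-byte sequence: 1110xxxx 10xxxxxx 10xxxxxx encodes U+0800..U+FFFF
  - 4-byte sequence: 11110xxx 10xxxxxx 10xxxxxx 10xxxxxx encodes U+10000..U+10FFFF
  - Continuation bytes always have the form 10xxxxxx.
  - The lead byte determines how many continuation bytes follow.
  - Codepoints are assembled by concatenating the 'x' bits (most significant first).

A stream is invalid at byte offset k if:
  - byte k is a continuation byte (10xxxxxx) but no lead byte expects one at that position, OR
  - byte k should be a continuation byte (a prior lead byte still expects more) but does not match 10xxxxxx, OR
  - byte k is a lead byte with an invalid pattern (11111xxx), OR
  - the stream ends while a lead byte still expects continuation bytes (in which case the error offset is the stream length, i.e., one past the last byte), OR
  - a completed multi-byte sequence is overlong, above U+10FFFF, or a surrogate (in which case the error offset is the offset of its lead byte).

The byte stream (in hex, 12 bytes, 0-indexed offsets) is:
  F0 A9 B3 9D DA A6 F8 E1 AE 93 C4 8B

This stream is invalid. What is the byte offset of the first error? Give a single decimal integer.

Answer: 6

Derivation:
Byte[0]=F0: 4-byte lead, need 3 cont bytes. acc=0x0
Byte[1]=A9: continuation. acc=(acc<<6)|0x29=0x29
Byte[2]=B3: continuation. acc=(acc<<6)|0x33=0xA73
Byte[3]=9D: continuation. acc=(acc<<6)|0x1D=0x29CDD
Completed: cp=U+29CDD (starts at byte 0)
Byte[4]=DA: 2-byte lead, need 1 cont bytes. acc=0x1A
Byte[5]=A6: continuation. acc=(acc<<6)|0x26=0x6A6
Completed: cp=U+06A6 (starts at byte 4)
Byte[6]=F8: INVALID lead byte (not 0xxx/110x/1110/11110)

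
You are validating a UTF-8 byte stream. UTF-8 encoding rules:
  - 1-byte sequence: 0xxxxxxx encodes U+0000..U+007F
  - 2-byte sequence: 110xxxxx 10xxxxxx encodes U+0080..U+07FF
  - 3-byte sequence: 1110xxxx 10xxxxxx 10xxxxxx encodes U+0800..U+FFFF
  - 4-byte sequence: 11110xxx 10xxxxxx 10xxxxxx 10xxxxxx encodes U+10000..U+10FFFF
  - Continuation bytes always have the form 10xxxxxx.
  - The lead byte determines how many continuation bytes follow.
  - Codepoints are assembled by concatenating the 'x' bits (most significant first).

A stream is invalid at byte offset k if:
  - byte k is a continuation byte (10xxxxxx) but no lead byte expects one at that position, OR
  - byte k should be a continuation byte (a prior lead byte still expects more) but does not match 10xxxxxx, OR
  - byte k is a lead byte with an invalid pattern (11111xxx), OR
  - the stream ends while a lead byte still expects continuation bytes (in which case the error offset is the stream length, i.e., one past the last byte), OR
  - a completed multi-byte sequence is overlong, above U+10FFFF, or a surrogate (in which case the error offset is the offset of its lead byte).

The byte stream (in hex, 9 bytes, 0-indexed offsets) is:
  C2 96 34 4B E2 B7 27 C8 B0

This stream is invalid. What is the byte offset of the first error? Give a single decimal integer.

Answer: 6

Derivation:
Byte[0]=C2: 2-byte lead, need 1 cont bytes. acc=0x2
Byte[1]=96: continuation. acc=(acc<<6)|0x16=0x96
Completed: cp=U+0096 (starts at byte 0)
Byte[2]=34: 1-byte ASCII. cp=U+0034
Byte[3]=4B: 1-byte ASCII. cp=U+004B
Byte[4]=E2: 3-byte lead, need 2 cont bytes. acc=0x2
Byte[5]=B7: continuation. acc=(acc<<6)|0x37=0xB7
Byte[6]=27: expected 10xxxxxx continuation. INVALID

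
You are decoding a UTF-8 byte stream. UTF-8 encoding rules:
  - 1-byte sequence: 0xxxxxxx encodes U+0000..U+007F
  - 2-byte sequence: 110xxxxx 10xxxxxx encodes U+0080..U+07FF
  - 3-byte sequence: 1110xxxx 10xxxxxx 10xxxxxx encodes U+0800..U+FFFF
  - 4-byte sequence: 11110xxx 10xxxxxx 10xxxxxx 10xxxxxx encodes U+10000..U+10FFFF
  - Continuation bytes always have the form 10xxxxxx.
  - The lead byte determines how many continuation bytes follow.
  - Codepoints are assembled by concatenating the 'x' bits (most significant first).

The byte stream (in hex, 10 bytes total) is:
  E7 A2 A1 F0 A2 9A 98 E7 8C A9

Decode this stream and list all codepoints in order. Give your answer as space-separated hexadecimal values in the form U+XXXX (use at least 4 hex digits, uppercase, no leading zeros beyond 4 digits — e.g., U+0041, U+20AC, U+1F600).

Answer: U+78A1 U+22698 U+7329

Derivation:
Byte[0]=E7: 3-byte lead, need 2 cont bytes. acc=0x7
Byte[1]=A2: continuation. acc=(acc<<6)|0x22=0x1E2
Byte[2]=A1: continuation. acc=(acc<<6)|0x21=0x78A1
Completed: cp=U+78A1 (starts at byte 0)
Byte[3]=F0: 4-byte lead, need 3 cont bytes. acc=0x0
Byte[4]=A2: continuation. acc=(acc<<6)|0x22=0x22
Byte[5]=9A: continuation. acc=(acc<<6)|0x1A=0x89A
Byte[6]=98: continuation. acc=(acc<<6)|0x18=0x22698
Completed: cp=U+22698 (starts at byte 3)
Byte[7]=E7: 3-byte lead, need 2 cont bytes. acc=0x7
Byte[8]=8C: continuation. acc=(acc<<6)|0x0C=0x1CC
Byte[9]=A9: continuation. acc=(acc<<6)|0x29=0x7329
Completed: cp=U+7329 (starts at byte 7)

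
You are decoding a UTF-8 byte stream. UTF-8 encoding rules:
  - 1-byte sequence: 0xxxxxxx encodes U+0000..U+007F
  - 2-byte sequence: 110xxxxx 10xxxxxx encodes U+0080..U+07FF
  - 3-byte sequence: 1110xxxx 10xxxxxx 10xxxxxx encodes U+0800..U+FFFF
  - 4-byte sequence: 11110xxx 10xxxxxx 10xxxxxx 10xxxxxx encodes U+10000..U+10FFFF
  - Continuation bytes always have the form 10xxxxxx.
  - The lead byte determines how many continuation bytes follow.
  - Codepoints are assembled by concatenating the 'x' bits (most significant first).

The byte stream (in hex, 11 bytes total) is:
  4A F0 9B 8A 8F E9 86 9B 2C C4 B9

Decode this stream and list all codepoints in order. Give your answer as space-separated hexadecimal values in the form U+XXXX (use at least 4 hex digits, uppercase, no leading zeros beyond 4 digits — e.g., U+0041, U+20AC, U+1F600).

Answer: U+004A U+1B28F U+919B U+002C U+0139

Derivation:
Byte[0]=4A: 1-byte ASCII. cp=U+004A
Byte[1]=F0: 4-byte lead, need 3 cont bytes. acc=0x0
Byte[2]=9B: continuation. acc=(acc<<6)|0x1B=0x1B
Byte[3]=8A: continuation. acc=(acc<<6)|0x0A=0x6CA
Byte[4]=8F: continuation. acc=(acc<<6)|0x0F=0x1B28F
Completed: cp=U+1B28F (starts at byte 1)
Byte[5]=E9: 3-byte lead, need 2 cont bytes. acc=0x9
Byte[6]=86: continuation. acc=(acc<<6)|0x06=0x246
Byte[7]=9B: continuation. acc=(acc<<6)|0x1B=0x919B
Completed: cp=U+919B (starts at byte 5)
Byte[8]=2C: 1-byte ASCII. cp=U+002C
Byte[9]=C4: 2-byte lead, need 1 cont bytes. acc=0x4
Byte[10]=B9: continuation. acc=(acc<<6)|0x39=0x139
Completed: cp=U+0139 (starts at byte 9)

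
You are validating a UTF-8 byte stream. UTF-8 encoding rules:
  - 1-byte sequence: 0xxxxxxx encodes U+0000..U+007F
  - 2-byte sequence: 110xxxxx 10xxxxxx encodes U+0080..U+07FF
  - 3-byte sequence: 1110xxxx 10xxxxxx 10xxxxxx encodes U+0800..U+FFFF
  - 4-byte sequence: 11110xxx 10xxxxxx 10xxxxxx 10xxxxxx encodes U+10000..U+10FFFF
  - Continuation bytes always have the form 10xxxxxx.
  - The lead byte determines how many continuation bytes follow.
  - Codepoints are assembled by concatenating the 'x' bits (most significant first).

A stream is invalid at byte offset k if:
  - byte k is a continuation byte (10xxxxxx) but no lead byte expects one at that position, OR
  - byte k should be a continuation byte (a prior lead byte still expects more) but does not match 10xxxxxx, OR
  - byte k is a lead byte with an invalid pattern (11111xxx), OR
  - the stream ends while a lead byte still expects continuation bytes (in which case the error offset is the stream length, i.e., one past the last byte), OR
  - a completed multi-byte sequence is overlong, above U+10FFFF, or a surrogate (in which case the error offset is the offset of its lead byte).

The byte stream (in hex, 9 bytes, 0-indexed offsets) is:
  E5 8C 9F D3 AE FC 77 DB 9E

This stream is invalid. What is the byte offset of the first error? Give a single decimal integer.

Byte[0]=E5: 3-byte lead, need 2 cont bytes. acc=0x5
Byte[1]=8C: continuation. acc=(acc<<6)|0x0C=0x14C
Byte[2]=9F: continuation. acc=(acc<<6)|0x1F=0x531F
Completed: cp=U+531F (starts at byte 0)
Byte[3]=D3: 2-byte lead, need 1 cont bytes. acc=0x13
Byte[4]=AE: continuation. acc=(acc<<6)|0x2E=0x4EE
Completed: cp=U+04EE (starts at byte 3)
Byte[5]=FC: INVALID lead byte (not 0xxx/110x/1110/11110)

Answer: 5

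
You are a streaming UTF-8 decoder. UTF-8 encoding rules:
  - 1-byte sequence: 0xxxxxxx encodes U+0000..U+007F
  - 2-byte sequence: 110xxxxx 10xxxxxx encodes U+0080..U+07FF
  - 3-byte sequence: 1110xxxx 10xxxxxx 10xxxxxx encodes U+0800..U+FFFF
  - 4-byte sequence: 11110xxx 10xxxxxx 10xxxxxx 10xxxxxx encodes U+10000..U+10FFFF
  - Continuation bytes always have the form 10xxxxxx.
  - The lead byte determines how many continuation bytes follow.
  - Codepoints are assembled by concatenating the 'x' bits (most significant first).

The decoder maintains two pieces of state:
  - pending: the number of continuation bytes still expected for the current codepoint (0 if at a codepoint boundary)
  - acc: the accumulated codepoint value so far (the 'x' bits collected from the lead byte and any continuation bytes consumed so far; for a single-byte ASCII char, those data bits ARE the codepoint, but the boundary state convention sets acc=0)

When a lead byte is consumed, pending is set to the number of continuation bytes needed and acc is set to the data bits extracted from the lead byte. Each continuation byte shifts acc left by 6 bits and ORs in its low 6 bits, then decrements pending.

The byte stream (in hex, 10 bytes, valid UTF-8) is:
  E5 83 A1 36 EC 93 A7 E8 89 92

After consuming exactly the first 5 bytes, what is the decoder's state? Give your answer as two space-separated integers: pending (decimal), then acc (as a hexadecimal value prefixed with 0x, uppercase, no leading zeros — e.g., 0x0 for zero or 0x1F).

Byte[0]=E5: 3-byte lead. pending=2, acc=0x5
Byte[1]=83: continuation. acc=(acc<<6)|0x03=0x143, pending=1
Byte[2]=A1: continuation. acc=(acc<<6)|0x21=0x50E1, pending=0
Byte[3]=36: 1-byte. pending=0, acc=0x0
Byte[4]=EC: 3-byte lead. pending=2, acc=0xC

Answer: 2 0xC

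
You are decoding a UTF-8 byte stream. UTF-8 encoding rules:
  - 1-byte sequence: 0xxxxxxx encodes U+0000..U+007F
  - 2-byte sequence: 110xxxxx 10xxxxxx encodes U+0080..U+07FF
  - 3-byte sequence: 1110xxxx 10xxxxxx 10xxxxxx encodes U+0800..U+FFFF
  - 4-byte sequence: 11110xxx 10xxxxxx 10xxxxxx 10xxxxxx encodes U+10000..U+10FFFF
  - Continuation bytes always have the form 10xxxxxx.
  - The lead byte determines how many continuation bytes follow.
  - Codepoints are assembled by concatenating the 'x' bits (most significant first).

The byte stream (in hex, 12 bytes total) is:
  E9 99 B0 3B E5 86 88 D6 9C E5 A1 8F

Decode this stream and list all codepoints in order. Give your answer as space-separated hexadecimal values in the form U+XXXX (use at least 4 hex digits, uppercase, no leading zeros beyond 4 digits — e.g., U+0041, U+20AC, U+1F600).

Byte[0]=E9: 3-byte lead, need 2 cont bytes. acc=0x9
Byte[1]=99: continuation. acc=(acc<<6)|0x19=0x259
Byte[2]=B0: continuation. acc=(acc<<6)|0x30=0x9670
Completed: cp=U+9670 (starts at byte 0)
Byte[3]=3B: 1-byte ASCII. cp=U+003B
Byte[4]=E5: 3-byte lead, need 2 cont bytes. acc=0x5
Byte[5]=86: continuation. acc=(acc<<6)|0x06=0x146
Byte[6]=88: continuation. acc=(acc<<6)|0x08=0x5188
Completed: cp=U+5188 (starts at byte 4)
Byte[7]=D6: 2-byte lead, need 1 cont bytes. acc=0x16
Byte[8]=9C: continuation. acc=(acc<<6)|0x1C=0x59C
Completed: cp=U+059C (starts at byte 7)
Byte[9]=E5: 3-byte lead, need 2 cont bytes. acc=0x5
Byte[10]=A1: continuation. acc=(acc<<6)|0x21=0x161
Byte[11]=8F: continuation. acc=(acc<<6)|0x0F=0x584F
Completed: cp=U+584F (starts at byte 9)

Answer: U+9670 U+003B U+5188 U+059C U+584F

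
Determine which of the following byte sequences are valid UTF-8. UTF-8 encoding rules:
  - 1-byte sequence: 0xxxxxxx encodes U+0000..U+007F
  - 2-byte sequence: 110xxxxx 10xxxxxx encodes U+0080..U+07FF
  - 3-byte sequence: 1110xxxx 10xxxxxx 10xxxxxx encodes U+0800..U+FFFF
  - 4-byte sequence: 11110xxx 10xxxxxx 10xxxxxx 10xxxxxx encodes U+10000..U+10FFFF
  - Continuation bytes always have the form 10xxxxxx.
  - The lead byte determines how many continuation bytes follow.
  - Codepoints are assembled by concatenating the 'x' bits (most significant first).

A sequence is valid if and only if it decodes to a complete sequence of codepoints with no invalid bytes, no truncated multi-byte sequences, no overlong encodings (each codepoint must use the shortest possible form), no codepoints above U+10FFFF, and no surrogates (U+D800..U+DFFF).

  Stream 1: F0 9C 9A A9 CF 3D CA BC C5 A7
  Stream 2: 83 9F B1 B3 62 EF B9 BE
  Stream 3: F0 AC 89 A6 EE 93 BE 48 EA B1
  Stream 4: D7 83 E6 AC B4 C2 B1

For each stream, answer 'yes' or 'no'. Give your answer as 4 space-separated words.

Answer: no no no yes

Derivation:
Stream 1: error at byte offset 5. INVALID
Stream 2: error at byte offset 0. INVALID
Stream 3: error at byte offset 10. INVALID
Stream 4: decodes cleanly. VALID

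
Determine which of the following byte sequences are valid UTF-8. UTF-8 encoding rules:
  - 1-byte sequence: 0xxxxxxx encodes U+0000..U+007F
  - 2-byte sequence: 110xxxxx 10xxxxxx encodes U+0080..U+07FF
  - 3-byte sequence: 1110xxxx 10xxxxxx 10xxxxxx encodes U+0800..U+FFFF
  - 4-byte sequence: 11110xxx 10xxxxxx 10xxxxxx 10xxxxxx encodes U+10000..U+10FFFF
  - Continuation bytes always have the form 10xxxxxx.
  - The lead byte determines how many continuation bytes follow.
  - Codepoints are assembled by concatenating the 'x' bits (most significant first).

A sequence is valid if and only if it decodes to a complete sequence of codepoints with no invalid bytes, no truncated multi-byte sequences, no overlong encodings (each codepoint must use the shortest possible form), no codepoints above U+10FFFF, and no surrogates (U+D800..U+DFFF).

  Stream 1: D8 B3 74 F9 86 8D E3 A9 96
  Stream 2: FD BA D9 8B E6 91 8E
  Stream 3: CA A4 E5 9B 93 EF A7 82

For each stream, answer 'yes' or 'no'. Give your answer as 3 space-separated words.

Stream 1: error at byte offset 3. INVALID
Stream 2: error at byte offset 0. INVALID
Stream 3: decodes cleanly. VALID

Answer: no no yes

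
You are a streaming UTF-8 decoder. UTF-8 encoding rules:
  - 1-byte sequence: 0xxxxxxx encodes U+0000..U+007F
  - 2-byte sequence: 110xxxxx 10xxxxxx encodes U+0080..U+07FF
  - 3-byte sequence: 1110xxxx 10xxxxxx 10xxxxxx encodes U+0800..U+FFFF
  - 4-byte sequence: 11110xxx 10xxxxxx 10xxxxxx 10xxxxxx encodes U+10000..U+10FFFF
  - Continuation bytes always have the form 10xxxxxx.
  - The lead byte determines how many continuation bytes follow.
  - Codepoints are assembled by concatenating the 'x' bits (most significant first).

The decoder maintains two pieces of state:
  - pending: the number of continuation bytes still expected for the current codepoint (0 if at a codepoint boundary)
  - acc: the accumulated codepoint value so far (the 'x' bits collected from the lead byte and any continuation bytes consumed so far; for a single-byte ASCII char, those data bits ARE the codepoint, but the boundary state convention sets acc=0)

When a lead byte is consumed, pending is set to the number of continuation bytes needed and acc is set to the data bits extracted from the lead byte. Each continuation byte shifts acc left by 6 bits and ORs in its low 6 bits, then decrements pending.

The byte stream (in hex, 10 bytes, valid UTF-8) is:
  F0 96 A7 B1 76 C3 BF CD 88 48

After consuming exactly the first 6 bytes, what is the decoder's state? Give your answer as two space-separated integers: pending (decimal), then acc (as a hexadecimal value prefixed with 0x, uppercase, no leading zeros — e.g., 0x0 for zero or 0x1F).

Answer: 1 0x3

Derivation:
Byte[0]=F0: 4-byte lead. pending=3, acc=0x0
Byte[1]=96: continuation. acc=(acc<<6)|0x16=0x16, pending=2
Byte[2]=A7: continuation. acc=(acc<<6)|0x27=0x5A7, pending=1
Byte[3]=B1: continuation. acc=(acc<<6)|0x31=0x169F1, pending=0
Byte[4]=76: 1-byte. pending=0, acc=0x0
Byte[5]=C3: 2-byte lead. pending=1, acc=0x3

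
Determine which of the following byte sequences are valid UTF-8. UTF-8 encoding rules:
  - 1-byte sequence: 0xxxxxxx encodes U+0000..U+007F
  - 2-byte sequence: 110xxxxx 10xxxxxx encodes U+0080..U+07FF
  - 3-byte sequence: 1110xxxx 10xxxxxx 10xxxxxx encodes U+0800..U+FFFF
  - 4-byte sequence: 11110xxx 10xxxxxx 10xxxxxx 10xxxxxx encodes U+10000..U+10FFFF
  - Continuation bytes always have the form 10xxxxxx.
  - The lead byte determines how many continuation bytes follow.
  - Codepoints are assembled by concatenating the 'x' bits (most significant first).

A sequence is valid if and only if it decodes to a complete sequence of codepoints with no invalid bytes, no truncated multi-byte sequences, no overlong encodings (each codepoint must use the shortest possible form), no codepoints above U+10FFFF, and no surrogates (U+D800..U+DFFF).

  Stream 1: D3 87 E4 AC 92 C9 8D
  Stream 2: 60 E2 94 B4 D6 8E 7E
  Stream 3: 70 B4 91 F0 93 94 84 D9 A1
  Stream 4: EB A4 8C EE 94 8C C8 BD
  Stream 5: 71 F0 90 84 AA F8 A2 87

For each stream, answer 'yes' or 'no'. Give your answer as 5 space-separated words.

Stream 1: decodes cleanly. VALID
Stream 2: decodes cleanly. VALID
Stream 3: error at byte offset 1. INVALID
Stream 4: decodes cleanly. VALID
Stream 5: error at byte offset 5. INVALID

Answer: yes yes no yes no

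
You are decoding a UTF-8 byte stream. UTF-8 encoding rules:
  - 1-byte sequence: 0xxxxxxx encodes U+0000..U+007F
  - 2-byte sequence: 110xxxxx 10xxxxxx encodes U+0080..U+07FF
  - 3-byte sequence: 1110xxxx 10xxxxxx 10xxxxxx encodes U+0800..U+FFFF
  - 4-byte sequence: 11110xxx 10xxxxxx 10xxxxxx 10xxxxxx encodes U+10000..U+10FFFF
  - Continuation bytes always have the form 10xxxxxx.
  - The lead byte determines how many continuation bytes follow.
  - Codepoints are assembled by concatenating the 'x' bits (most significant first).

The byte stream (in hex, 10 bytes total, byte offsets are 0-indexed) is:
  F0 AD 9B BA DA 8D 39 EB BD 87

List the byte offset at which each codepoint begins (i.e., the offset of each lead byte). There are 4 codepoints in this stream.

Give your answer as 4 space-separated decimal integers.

Byte[0]=F0: 4-byte lead, need 3 cont bytes. acc=0x0
Byte[1]=AD: continuation. acc=(acc<<6)|0x2D=0x2D
Byte[2]=9B: continuation. acc=(acc<<6)|0x1B=0xB5B
Byte[3]=BA: continuation. acc=(acc<<6)|0x3A=0x2D6FA
Completed: cp=U+2D6FA (starts at byte 0)
Byte[4]=DA: 2-byte lead, need 1 cont bytes. acc=0x1A
Byte[5]=8D: continuation. acc=(acc<<6)|0x0D=0x68D
Completed: cp=U+068D (starts at byte 4)
Byte[6]=39: 1-byte ASCII. cp=U+0039
Byte[7]=EB: 3-byte lead, need 2 cont bytes. acc=0xB
Byte[8]=BD: continuation. acc=(acc<<6)|0x3D=0x2FD
Byte[9]=87: continuation. acc=(acc<<6)|0x07=0xBF47
Completed: cp=U+BF47 (starts at byte 7)

Answer: 0 4 6 7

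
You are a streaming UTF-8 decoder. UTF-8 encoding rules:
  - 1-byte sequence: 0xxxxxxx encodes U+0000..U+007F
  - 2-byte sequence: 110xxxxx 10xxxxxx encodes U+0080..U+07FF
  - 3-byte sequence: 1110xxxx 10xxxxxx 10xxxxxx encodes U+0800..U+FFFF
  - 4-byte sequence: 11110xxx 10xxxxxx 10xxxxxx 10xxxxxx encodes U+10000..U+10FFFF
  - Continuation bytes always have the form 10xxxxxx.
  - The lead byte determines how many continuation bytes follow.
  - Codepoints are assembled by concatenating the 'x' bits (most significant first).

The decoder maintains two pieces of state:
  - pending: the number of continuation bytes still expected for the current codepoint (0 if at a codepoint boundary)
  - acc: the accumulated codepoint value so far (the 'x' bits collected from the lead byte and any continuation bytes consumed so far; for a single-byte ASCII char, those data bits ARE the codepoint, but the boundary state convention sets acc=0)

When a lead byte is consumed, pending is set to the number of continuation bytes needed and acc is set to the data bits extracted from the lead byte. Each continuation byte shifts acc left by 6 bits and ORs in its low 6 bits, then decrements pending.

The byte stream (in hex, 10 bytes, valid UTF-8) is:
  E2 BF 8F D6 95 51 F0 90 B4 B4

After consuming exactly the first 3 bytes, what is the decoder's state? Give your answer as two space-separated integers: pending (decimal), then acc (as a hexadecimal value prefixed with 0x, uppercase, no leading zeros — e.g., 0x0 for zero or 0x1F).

Answer: 0 0x2FCF

Derivation:
Byte[0]=E2: 3-byte lead. pending=2, acc=0x2
Byte[1]=BF: continuation. acc=(acc<<6)|0x3F=0xBF, pending=1
Byte[2]=8F: continuation. acc=(acc<<6)|0x0F=0x2FCF, pending=0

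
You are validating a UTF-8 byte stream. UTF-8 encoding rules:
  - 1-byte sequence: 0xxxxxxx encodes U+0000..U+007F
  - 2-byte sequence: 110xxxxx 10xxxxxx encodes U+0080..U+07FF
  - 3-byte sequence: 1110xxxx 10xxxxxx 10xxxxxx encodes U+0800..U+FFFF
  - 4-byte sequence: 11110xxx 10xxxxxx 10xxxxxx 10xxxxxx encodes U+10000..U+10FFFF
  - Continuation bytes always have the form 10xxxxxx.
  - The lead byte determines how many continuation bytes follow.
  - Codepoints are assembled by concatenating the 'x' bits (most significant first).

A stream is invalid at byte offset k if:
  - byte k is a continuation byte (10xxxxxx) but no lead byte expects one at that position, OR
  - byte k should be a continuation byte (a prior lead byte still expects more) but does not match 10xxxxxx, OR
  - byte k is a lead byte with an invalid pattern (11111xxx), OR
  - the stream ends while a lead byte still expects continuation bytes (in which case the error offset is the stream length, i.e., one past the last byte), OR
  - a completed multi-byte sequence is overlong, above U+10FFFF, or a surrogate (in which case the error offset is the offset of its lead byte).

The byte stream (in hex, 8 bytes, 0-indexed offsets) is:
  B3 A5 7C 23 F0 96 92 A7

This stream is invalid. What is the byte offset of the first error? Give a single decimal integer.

Byte[0]=B3: INVALID lead byte (not 0xxx/110x/1110/11110)

Answer: 0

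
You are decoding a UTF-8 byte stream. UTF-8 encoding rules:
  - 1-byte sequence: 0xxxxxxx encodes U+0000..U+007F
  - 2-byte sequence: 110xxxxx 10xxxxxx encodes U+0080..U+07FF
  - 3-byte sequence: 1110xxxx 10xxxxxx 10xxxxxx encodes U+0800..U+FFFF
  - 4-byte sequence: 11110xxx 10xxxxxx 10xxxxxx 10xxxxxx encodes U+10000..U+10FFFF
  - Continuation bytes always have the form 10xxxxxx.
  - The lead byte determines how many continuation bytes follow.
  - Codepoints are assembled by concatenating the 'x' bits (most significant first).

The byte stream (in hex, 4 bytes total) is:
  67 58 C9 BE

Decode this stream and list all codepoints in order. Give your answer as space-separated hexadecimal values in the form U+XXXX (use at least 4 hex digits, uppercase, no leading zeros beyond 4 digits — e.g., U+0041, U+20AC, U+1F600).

Answer: U+0067 U+0058 U+027E

Derivation:
Byte[0]=67: 1-byte ASCII. cp=U+0067
Byte[1]=58: 1-byte ASCII. cp=U+0058
Byte[2]=C9: 2-byte lead, need 1 cont bytes. acc=0x9
Byte[3]=BE: continuation. acc=(acc<<6)|0x3E=0x27E
Completed: cp=U+027E (starts at byte 2)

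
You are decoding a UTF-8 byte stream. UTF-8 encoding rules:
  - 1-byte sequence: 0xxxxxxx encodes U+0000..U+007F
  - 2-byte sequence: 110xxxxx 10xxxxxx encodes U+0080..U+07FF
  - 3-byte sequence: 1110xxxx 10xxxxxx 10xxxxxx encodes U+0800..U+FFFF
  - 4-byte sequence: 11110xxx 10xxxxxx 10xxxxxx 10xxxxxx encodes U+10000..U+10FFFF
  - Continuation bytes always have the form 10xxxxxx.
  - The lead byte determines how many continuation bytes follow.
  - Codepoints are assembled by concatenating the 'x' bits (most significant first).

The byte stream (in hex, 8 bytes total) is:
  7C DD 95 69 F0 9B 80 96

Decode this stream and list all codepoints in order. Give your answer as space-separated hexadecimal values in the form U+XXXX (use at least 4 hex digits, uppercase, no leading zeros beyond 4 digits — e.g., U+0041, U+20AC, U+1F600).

Byte[0]=7C: 1-byte ASCII. cp=U+007C
Byte[1]=DD: 2-byte lead, need 1 cont bytes. acc=0x1D
Byte[2]=95: continuation. acc=(acc<<6)|0x15=0x755
Completed: cp=U+0755 (starts at byte 1)
Byte[3]=69: 1-byte ASCII. cp=U+0069
Byte[4]=F0: 4-byte lead, need 3 cont bytes. acc=0x0
Byte[5]=9B: continuation. acc=(acc<<6)|0x1B=0x1B
Byte[6]=80: continuation. acc=(acc<<6)|0x00=0x6C0
Byte[7]=96: continuation. acc=(acc<<6)|0x16=0x1B016
Completed: cp=U+1B016 (starts at byte 4)

Answer: U+007C U+0755 U+0069 U+1B016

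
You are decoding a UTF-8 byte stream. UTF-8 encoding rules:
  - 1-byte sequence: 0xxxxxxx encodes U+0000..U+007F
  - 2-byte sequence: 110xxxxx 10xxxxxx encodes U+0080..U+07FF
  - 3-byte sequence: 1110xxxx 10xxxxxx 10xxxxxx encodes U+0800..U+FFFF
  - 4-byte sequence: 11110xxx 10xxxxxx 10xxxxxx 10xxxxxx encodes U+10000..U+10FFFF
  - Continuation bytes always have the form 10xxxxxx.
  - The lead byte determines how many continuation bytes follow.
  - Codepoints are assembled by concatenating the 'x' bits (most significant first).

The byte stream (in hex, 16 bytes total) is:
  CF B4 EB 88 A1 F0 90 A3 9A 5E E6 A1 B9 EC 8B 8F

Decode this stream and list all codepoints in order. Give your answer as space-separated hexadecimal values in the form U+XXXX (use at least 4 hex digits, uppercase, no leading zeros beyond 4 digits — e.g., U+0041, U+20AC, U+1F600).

Answer: U+03F4 U+B221 U+108DA U+005E U+6879 U+C2CF

Derivation:
Byte[0]=CF: 2-byte lead, need 1 cont bytes. acc=0xF
Byte[1]=B4: continuation. acc=(acc<<6)|0x34=0x3F4
Completed: cp=U+03F4 (starts at byte 0)
Byte[2]=EB: 3-byte lead, need 2 cont bytes. acc=0xB
Byte[3]=88: continuation. acc=(acc<<6)|0x08=0x2C8
Byte[4]=A1: continuation. acc=(acc<<6)|0x21=0xB221
Completed: cp=U+B221 (starts at byte 2)
Byte[5]=F0: 4-byte lead, need 3 cont bytes. acc=0x0
Byte[6]=90: continuation. acc=(acc<<6)|0x10=0x10
Byte[7]=A3: continuation. acc=(acc<<6)|0x23=0x423
Byte[8]=9A: continuation. acc=(acc<<6)|0x1A=0x108DA
Completed: cp=U+108DA (starts at byte 5)
Byte[9]=5E: 1-byte ASCII. cp=U+005E
Byte[10]=E6: 3-byte lead, need 2 cont bytes. acc=0x6
Byte[11]=A1: continuation. acc=(acc<<6)|0x21=0x1A1
Byte[12]=B9: continuation. acc=(acc<<6)|0x39=0x6879
Completed: cp=U+6879 (starts at byte 10)
Byte[13]=EC: 3-byte lead, need 2 cont bytes. acc=0xC
Byte[14]=8B: continuation. acc=(acc<<6)|0x0B=0x30B
Byte[15]=8F: continuation. acc=(acc<<6)|0x0F=0xC2CF
Completed: cp=U+C2CF (starts at byte 13)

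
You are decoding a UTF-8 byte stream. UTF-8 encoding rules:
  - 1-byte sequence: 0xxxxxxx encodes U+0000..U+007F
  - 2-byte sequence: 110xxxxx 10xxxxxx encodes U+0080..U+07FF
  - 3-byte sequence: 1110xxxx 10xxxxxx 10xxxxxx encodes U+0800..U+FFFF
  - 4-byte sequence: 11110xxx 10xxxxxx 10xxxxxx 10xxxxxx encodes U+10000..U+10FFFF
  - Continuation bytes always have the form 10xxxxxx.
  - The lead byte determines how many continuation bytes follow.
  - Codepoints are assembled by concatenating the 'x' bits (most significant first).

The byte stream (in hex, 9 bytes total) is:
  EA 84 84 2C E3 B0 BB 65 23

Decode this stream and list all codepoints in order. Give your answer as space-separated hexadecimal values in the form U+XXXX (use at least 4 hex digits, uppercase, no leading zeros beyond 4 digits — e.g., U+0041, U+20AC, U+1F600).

Answer: U+A104 U+002C U+3C3B U+0065 U+0023

Derivation:
Byte[0]=EA: 3-byte lead, need 2 cont bytes. acc=0xA
Byte[1]=84: continuation. acc=(acc<<6)|0x04=0x284
Byte[2]=84: continuation. acc=(acc<<6)|0x04=0xA104
Completed: cp=U+A104 (starts at byte 0)
Byte[3]=2C: 1-byte ASCII. cp=U+002C
Byte[4]=E3: 3-byte lead, need 2 cont bytes. acc=0x3
Byte[5]=B0: continuation. acc=(acc<<6)|0x30=0xF0
Byte[6]=BB: continuation. acc=(acc<<6)|0x3B=0x3C3B
Completed: cp=U+3C3B (starts at byte 4)
Byte[7]=65: 1-byte ASCII. cp=U+0065
Byte[8]=23: 1-byte ASCII. cp=U+0023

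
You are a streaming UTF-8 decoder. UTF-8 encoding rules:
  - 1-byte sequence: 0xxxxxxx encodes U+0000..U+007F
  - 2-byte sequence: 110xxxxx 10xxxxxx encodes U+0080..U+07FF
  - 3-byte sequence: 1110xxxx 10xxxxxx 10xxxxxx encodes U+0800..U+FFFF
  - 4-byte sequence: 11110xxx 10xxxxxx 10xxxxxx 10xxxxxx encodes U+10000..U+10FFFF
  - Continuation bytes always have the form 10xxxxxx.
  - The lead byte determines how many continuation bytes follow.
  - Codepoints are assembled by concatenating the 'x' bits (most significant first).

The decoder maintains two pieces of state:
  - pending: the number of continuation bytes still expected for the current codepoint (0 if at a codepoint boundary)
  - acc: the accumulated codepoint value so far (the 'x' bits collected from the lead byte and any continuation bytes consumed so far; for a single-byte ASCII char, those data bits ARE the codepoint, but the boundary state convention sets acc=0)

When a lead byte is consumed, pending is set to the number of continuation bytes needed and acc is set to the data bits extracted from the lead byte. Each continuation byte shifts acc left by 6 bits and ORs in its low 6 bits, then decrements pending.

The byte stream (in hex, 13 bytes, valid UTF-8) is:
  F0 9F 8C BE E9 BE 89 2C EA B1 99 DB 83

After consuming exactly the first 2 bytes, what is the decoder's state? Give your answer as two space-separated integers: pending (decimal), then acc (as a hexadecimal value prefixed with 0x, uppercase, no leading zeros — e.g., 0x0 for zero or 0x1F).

Answer: 2 0x1F

Derivation:
Byte[0]=F0: 4-byte lead. pending=3, acc=0x0
Byte[1]=9F: continuation. acc=(acc<<6)|0x1F=0x1F, pending=2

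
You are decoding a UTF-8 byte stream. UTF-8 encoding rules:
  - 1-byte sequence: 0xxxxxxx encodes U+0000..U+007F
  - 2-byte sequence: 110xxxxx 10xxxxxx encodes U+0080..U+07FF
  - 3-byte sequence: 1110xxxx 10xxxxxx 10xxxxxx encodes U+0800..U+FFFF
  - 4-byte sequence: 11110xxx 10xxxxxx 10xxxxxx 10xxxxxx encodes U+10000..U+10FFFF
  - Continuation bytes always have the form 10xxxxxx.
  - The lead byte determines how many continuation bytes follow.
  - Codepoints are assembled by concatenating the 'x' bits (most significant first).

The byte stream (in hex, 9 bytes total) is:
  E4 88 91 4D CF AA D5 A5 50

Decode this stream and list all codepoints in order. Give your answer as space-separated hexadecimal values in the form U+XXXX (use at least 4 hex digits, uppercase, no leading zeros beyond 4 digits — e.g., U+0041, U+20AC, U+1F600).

Byte[0]=E4: 3-byte lead, need 2 cont bytes. acc=0x4
Byte[1]=88: continuation. acc=(acc<<6)|0x08=0x108
Byte[2]=91: continuation. acc=(acc<<6)|0x11=0x4211
Completed: cp=U+4211 (starts at byte 0)
Byte[3]=4D: 1-byte ASCII. cp=U+004D
Byte[4]=CF: 2-byte lead, need 1 cont bytes. acc=0xF
Byte[5]=AA: continuation. acc=(acc<<6)|0x2A=0x3EA
Completed: cp=U+03EA (starts at byte 4)
Byte[6]=D5: 2-byte lead, need 1 cont bytes. acc=0x15
Byte[7]=A5: continuation. acc=(acc<<6)|0x25=0x565
Completed: cp=U+0565 (starts at byte 6)
Byte[8]=50: 1-byte ASCII. cp=U+0050

Answer: U+4211 U+004D U+03EA U+0565 U+0050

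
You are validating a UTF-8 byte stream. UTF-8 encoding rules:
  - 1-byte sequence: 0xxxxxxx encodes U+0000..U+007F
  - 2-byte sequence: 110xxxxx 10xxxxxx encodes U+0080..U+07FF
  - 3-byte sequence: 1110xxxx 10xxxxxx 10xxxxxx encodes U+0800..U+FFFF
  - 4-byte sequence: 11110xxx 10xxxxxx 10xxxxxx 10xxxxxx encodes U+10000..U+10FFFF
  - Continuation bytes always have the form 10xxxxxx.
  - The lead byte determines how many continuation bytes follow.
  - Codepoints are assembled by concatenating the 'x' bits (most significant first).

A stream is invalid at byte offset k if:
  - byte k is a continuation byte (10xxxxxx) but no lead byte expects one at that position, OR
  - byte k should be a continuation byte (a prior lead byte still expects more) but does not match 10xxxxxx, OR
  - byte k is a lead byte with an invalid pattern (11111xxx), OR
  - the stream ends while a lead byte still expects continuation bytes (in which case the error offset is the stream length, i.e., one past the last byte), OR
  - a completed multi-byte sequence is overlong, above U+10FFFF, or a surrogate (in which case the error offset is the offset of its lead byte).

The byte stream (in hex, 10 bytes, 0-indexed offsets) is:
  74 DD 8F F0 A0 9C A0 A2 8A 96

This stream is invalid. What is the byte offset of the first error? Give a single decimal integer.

Answer: 7

Derivation:
Byte[0]=74: 1-byte ASCII. cp=U+0074
Byte[1]=DD: 2-byte lead, need 1 cont bytes. acc=0x1D
Byte[2]=8F: continuation. acc=(acc<<6)|0x0F=0x74F
Completed: cp=U+074F (starts at byte 1)
Byte[3]=F0: 4-byte lead, need 3 cont bytes. acc=0x0
Byte[4]=A0: continuation. acc=(acc<<6)|0x20=0x20
Byte[5]=9C: continuation. acc=(acc<<6)|0x1C=0x81C
Byte[6]=A0: continuation. acc=(acc<<6)|0x20=0x20720
Completed: cp=U+20720 (starts at byte 3)
Byte[7]=A2: INVALID lead byte (not 0xxx/110x/1110/11110)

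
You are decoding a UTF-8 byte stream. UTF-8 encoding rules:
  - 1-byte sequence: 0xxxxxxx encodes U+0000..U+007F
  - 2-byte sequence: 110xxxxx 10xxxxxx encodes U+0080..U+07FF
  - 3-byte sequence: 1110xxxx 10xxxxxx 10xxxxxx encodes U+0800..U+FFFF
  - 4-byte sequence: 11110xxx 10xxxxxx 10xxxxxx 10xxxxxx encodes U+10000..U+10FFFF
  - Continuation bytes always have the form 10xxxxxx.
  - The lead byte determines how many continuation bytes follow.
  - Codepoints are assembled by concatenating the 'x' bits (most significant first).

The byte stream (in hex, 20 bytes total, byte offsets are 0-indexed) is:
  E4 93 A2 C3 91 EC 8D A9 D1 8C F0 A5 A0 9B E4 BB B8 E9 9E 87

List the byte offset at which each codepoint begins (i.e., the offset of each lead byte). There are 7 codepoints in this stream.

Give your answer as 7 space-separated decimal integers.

Answer: 0 3 5 8 10 14 17

Derivation:
Byte[0]=E4: 3-byte lead, need 2 cont bytes. acc=0x4
Byte[1]=93: continuation. acc=(acc<<6)|0x13=0x113
Byte[2]=A2: continuation. acc=(acc<<6)|0x22=0x44E2
Completed: cp=U+44E2 (starts at byte 0)
Byte[3]=C3: 2-byte lead, need 1 cont bytes. acc=0x3
Byte[4]=91: continuation. acc=(acc<<6)|0x11=0xD1
Completed: cp=U+00D1 (starts at byte 3)
Byte[5]=EC: 3-byte lead, need 2 cont bytes. acc=0xC
Byte[6]=8D: continuation. acc=(acc<<6)|0x0D=0x30D
Byte[7]=A9: continuation. acc=(acc<<6)|0x29=0xC369
Completed: cp=U+C369 (starts at byte 5)
Byte[8]=D1: 2-byte lead, need 1 cont bytes. acc=0x11
Byte[9]=8C: continuation. acc=(acc<<6)|0x0C=0x44C
Completed: cp=U+044C (starts at byte 8)
Byte[10]=F0: 4-byte lead, need 3 cont bytes. acc=0x0
Byte[11]=A5: continuation. acc=(acc<<6)|0x25=0x25
Byte[12]=A0: continuation. acc=(acc<<6)|0x20=0x960
Byte[13]=9B: continuation. acc=(acc<<6)|0x1B=0x2581B
Completed: cp=U+2581B (starts at byte 10)
Byte[14]=E4: 3-byte lead, need 2 cont bytes. acc=0x4
Byte[15]=BB: continuation. acc=(acc<<6)|0x3B=0x13B
Byte[16]=B8: continuation. acc=(acc<<6)|0x38=0x4EF8
Completed: cp=U+4EF8 (starts at byte 14)
Byte[17]=E9: 3-byte lead, need 2 cont bytes. acc=0x9
Byte[18]=9E: continuation. acc=(acc<<6)|0x1E=0x25E
Byte[19]=87: continuation. acc=(acc<<6)|0x07=0x9787
Completed: cp=U+9787 (starts at byte 17)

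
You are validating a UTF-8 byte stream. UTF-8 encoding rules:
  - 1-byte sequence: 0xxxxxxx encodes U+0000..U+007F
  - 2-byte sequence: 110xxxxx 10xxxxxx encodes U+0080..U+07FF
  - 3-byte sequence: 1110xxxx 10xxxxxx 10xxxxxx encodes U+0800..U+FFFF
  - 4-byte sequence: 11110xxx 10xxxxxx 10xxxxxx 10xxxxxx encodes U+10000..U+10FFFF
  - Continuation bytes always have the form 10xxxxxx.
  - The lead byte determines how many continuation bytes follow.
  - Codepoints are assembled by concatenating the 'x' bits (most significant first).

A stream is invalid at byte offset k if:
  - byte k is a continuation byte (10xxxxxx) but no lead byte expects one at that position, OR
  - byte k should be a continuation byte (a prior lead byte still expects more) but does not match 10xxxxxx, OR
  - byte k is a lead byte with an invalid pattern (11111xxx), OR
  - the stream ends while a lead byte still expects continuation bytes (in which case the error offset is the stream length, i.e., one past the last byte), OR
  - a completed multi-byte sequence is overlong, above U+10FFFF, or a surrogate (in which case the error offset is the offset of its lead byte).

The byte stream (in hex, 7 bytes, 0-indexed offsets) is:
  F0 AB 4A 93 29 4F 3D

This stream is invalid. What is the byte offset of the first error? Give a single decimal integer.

Byte[0]=F0: 4-byte lead, need 3 cont bytes. acc=0x0
Byte[1]=AB: continuation. acc=(acc<<6)|0x2B=0x2B
Byte[2]=4A: expected 10xxxxxx continuation. INVALID

Answer: 2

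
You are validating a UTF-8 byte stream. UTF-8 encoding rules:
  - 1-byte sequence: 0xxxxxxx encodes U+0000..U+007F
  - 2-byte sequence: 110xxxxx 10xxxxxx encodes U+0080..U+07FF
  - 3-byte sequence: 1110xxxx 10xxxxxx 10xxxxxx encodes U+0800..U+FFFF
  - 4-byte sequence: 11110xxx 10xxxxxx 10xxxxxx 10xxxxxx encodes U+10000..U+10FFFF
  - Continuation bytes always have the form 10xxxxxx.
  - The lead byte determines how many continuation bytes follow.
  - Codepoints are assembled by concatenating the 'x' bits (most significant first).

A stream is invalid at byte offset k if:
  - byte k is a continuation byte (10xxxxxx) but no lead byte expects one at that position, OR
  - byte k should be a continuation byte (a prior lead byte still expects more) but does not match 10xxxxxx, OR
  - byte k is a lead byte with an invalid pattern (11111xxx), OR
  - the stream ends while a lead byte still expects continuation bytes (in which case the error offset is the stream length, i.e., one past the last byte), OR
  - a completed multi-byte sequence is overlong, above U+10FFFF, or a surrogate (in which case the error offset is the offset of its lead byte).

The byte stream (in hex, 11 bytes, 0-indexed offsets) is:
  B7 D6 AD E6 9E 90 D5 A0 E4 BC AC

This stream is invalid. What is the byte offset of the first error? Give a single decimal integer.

Answer: 0

Derivation:
Byte[0]=B7: INVALID lead byte (not 0xxx/110x/1110/11110)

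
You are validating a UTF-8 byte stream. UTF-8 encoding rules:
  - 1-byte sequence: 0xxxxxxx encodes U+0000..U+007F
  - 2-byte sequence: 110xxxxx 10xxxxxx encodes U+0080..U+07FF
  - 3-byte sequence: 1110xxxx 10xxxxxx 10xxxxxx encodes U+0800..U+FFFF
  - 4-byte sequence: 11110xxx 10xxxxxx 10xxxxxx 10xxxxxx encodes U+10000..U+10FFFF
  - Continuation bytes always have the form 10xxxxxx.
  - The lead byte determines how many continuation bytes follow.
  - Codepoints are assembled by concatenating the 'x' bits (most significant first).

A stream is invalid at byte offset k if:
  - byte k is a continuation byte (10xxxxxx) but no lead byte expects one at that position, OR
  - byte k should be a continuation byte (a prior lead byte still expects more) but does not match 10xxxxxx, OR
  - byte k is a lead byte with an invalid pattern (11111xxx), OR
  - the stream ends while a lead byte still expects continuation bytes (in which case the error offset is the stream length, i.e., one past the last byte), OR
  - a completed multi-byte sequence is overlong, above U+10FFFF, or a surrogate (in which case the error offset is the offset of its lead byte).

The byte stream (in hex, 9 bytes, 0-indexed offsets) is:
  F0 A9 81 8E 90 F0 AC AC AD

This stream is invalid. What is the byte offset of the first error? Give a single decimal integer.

Answer: 4

Derivation:
Byte[0]=F0: 4-byte lead, need 3 cont bytes. acc=0x0
Byte[1]=A9: continuation. acc=(acc<<6)|0x29=0x29
Byte[2]=81: continuation. acc=(acc<<6)|0x01=0xA41
Byte[3]=8E: continuation. acc=(acc<<6)|0x0E=0x2904E
Completed: cp=U+2904E (starts at byte 0)
Byte[4]=90: INVALID lead byte (not 0xxx/110x/1110/11110)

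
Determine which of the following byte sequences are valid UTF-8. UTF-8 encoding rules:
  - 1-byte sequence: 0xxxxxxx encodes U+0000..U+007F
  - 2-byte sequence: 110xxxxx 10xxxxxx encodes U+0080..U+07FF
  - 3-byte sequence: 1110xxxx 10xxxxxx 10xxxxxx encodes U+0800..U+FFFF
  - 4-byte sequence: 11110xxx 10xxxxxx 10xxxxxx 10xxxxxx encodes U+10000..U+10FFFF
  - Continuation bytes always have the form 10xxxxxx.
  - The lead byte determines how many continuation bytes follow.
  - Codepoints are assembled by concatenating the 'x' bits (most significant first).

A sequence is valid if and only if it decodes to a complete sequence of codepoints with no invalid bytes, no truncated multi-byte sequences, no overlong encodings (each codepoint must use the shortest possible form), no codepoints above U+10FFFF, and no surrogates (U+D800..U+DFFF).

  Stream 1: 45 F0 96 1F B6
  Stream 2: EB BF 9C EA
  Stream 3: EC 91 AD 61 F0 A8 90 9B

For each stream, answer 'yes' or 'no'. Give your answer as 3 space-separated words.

Stream 1: error at byte offset 3. INVALID
Stream 2: error at byte offset 4. INVALID
Stream 3: decodes cleanly. VALID

Answer: no no yes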